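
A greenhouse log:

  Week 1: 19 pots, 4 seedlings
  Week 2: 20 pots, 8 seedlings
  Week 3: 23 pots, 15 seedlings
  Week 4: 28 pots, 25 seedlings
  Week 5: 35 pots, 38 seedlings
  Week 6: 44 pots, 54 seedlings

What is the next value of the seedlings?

73

Seedlings: differences are 4, 7, 10, … (increasing by 3 each time), so 4, 8, 15, 25, 38, 54 → 73.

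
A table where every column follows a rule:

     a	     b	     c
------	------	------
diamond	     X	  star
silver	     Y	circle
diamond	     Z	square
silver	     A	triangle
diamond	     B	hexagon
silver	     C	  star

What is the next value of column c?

circle

Column c goes star, circle, square, triangle, hexagon, star → circle (repeats star → circle → square → triangle → hexagon).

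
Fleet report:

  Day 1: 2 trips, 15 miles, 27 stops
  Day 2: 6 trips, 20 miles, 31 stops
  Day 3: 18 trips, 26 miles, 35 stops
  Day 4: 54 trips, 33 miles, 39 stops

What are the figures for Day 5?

162 trips, 41 miles, 43 stops

Trips — ×3 each step: 2, 6, 18, 54 → 162.
For the miles, differences are 5, 6, 7, … (increasing by 1 each time): 15, 20, 26, 33 → 41.
Stops: +4 each step; 27, 31, 35, 39 → 43.
Putting it together: 162 trips, 41 miles, 43 stops.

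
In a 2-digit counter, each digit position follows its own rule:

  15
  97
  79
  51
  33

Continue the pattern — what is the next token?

15

First digit: −2 each step, mod 10; 1, 9, 7, 5, 3 → 1.
Second digit goes 5, 7, 9, 1, 3 → 5 (+2 each step, mod 10).
So the next token is 15.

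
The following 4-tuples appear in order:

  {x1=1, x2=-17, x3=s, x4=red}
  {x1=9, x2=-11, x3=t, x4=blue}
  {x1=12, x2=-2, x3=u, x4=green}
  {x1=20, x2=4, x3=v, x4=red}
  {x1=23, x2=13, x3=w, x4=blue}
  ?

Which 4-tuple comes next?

X1 — alternating steps +8, +3, +8, +3, …: 1, 9, 12, 20, 23 → 31.
X2: -17, -11, -2, 4, 13 → 19 (alternating steps +6, +9, +6, +9, …).
X3 goes s, t, u, v, w → x (letters move forward 1 place in the alphabet).
X4: repeats red → blue → green, so red, blue, green, red, blue → green.
Putting it together: {x1=31, x2=19, x3=x, x4=green}.

{x1=31, x2=19, x3=x, x4=green}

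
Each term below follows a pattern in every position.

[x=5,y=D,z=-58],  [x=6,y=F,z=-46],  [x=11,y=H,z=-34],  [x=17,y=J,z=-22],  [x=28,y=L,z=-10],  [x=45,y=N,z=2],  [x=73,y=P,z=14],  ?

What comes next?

For the x, each term is the sum of the two before it: 5, 6, 11, 17, 28, 45, 73 → 118.
Y goes D, F, H, J, L, N, P → R (letters move forward 2 places in the alphabet).
Z: -58, -46, -34, -22, -10, 2, 14 → 26 (+12 each step).
Putting it together: [x=118,y=R,z=26].

[x=118,y=R,z=26]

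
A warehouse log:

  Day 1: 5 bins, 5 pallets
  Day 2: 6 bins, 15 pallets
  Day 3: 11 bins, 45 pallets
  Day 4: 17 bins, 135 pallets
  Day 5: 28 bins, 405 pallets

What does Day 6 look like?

45 bins, 1215 pallets

Bins: 5, 6, 11, 17, 28 → 45 (each term is the sum of the two before it).
Pallets — ×3 each step: 5, 15, 45, 135, 405 → 1215.
So the next line is 45 bins, 1215 pallets.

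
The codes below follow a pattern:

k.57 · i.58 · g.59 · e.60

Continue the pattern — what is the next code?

Letter — letters move back 2 places in the alphabet: k, i, g, e → c.
For the second component, +1 each step: 57, 58, 59, 60 → 61.
Combining the parts gives c.61.

c.61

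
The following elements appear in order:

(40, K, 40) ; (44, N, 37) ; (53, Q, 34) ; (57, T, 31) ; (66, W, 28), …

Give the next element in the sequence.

First slot: alternating steps +4, +9, +4, +9, …, so 40, 44, 53, 57, 66 → 70.
Letter: letters move forward 3 places in the alphabet; K, N, Q, T, W → Z.
Third slot: −3 each step; 40, 37, 34, 31, 28 → 25.
So the next element is (70, Z, 25).

(70, Z, 25)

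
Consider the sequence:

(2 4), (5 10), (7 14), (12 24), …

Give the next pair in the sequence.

For the first slot, each term is the sum of the two before it: 2, 5, 7, 12 → 19.
Second slot: always 2 × the first slot, so 4, 10, 14, 24 → 38.
Putting it together: (19 38).

(19 38)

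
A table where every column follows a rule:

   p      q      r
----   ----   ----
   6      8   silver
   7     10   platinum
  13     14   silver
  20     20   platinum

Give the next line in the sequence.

33  28  silver

Column p: each term is the sum of the two before it, so 6, 7, 13, 20 → 33.
Column q: differences are 2, 4, 6, … (increasing by 2 each time); 8, 10, 14, 20 → 28.
Column r — alternates silver ↔ platinum: silver, platinum, silver, platinum → silver.
Putting it together: 33  28  silver.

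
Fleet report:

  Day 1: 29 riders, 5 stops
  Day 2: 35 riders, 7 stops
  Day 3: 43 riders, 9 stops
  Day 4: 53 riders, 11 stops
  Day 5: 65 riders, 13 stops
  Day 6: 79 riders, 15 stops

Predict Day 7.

Riders goes 29, 35, 43, 53, 65, 79 → 95 (differences are 6, 8, 10, … (increasing by 2 each time)).
Stops: 5, 7, 9, 11, 13, 15 → 17 (+2 each step).
So the next line is 95 riders, 17 stops.

95 riders, 17 stops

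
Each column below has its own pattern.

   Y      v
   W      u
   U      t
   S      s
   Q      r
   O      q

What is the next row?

First letter: letters move back 2 places in the alphabet, so Y, W, U, S, Q, O → M.
For the second letter, letters move back 1 place in the alphabet: v, u, t, s, r, q → p.
So the next row is M  p.

M  p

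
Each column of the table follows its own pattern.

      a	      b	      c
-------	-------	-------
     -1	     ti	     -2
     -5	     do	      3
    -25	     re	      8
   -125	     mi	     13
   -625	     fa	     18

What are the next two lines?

Column a goes -1, -5, -25, -125, -625 → -3125 → -15625 (×5 each step).
Column b: runs through the solfège scale do→ti, so ti, do, re, mi, fa → sol → la.
Column c: -2, 3, 8, 13, 18 → 23 → 28 (+5 each step).
So the next two lines are -3125  sol  23 and -15625  la  28.

-3125  sol  23; -15625  la  28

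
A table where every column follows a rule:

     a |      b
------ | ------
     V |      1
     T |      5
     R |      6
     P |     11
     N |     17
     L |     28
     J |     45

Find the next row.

H  73

Column a — letters move back 2 places in the alphabet: V, T, R, P, N, L, J → H.
Column b: 1, 5, 6, 11, 17, 28, 45 → 73 (each term is the sum of the two before it).
So the next row is H  73.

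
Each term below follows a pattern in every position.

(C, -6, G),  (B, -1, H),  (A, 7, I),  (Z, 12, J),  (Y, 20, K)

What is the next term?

(X, 25, L)

First letter: letters move back 1 place in the alphabet, wrapping A→Z; C, B, A, Z, Y → X.
For the second slot, alternating steps +5, +8, +5, +8, …: -6, -1, 7, 12, 20 → 25.
Second letter: letters move forward 1 place in the alphabet; G, H, I, J, K → L.
Combining the parts gives (X, 25, L).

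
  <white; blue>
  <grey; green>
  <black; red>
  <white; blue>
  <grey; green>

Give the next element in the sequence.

Shade: repeats white → grey → black, so white, grey, black, white, grey → black.
For the colour, repeats blue → green → red: blue, green, red, blue, green → red.
So the next element is <black; red>.

<black; red>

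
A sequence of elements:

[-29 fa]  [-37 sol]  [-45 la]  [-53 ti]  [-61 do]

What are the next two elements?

[-69 re], [-77 mi]

First coordinate: −8 each step, so -29, -37, -45, -53, -61 → -69 → -77.
For the note, runs through the solfège scale do→ti: fa, sol, la, ti, do → re → mi.
So the next two elements are [-69 re] and [-77 mi].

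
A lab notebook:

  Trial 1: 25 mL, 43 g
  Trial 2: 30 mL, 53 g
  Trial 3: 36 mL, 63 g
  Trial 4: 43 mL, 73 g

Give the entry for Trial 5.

51 mL, 83 g

ML: differences are 5, 6, 7, … (increasing by 1 each time); 25, 30, 36, 43 → 51.
For the g, +10 each step: 43, 53, 63, 73 → 83.
Putting it together: 51 mL, 83 g.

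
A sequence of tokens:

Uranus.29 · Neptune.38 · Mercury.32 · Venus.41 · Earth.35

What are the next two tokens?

Planet: Uranus, Neptune, Mercury, Venus, Earth → Mars → Jupiter (runs through the planets Mercury→Neptune).
For the second component, alternating steps +9, −6, +9, −6, …: 29, 38, 32, 41, 35 → 44 → 38.
So the next two tokens are Mars.44 and Jupiter.38.

Mars.44 then Jupiter.38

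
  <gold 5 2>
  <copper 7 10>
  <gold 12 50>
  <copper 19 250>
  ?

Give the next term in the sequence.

For the metal, alternates gold ↔ copper: gold, copper, gold, copper → gold.
Second part — each term is the sum of the two before it: 5, 7, 12, 19 → 31.
Third part: ×5 each step; 2, 10, 50, 250 → 1250.
So the next term is <gold 31 1250>.

<gold 31 1250>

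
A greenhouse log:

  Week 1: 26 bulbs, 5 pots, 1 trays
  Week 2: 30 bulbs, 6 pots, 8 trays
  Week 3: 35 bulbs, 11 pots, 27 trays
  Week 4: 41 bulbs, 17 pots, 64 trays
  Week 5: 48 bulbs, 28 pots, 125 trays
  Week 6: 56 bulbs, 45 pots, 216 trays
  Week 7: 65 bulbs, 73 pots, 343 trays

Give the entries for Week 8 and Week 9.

Bulbs: 26, 30, 35, 41, 48, 56, 65 → 75 → 86 (differences are 4, 5, 6, … (increasing by 1 each time)).
Pots — each term is the sum of the two before it: 5, 6, 11, 17, 28, 45, 73 → 118 → 191.
Trays goes 1, 8, 27, 64, 125, 216, 343 → 512 → 729 (perfect cubes: 1³, 2³, 3³, …).
So the next two records are 75 bulbs, 118 pots, 512 trays and 86 bulbs, 191 pots, 729 trays.

75 bulbs, 118 pots, 512 trays; 86 bulbs, 191 pots, 729 trays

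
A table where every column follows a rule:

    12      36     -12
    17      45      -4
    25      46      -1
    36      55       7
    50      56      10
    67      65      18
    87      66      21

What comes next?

First component: differences are 5, 8, 11, … (increasing by 3 each time), so 12, 17, 25, 36, 50, 67, 87 → 110.
Second component: 36, 45, 46, 55, 56, 65, 66 → 75 (alternating steps +9, +1, +9, +1, …).
For the third component, alternating steps +8, +3, +8, +3, …: -12, -4, -1, 7, 10, 18, 21 → 29.
Combining the parts gives 110  75  29.

110  75  29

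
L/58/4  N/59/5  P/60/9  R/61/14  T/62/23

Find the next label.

V/63/37

Letter goes L, N, P, R, T → V (letters move forward 2 places in the alphabet).
Second component — +1 each step: 58, 59, 60, 61, 62 → 63.
Third component: 4, 5, 9, 14, 23 → 37 (each term is the sum of the two before it).
So the next label is V/63/37.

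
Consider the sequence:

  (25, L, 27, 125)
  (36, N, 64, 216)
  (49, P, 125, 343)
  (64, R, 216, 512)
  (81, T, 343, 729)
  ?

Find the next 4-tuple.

For the first component, perfect squares: 5², 6², 7², …: 25, 36, 49, 64, 81 → 100.
Letter: letters move forward 2 places in the alphabet, so L, N, P, R, T → V.
Third component: perfect cubes: 3³, 4³, 5³, …; 27, 64, 125, 216, 343 → 512.
For the fourth component, perfect cubes: 5³, 6³, 7³, …: 125, 216, 343, 512, 729 → 1000.
Combining the parts gives (100, V, 512, 1000).

(100, V, 512, 1000)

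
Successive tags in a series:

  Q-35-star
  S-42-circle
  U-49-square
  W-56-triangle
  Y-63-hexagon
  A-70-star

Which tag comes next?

C-77-circle

Letter: letters move forward 2 places in the alphabet, wrapping Z→A, so Q, S, U, W, Y, A → C.
Second component: +7 each step; 35, 42, 49, 56, 63, 70 → 77.
Shape goes star, circle, square, triangle, hexagon, star → circle (repeats star → circle → square → triangle → hexagon).
Putting it together: C-77-circle.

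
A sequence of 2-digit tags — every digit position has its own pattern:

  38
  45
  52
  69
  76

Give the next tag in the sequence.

First digit goes 3, 4, 5, 6, 7 → 8 (+1 each step, mod 10).
Second digit goes 8, 5, 2, 9, 6 → 3 (−3 each step, mod 10).
So the next tag is 83.

83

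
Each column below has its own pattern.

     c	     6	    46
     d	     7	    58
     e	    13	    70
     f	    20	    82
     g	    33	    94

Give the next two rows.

h  53  106; i  86  118

Letter goes c, d, e, f, g → h → i (letters move forward 1 place in the alphabet).
Second component: 6, 7, 13, 20, 33 → 53 → 86 (each term is the sum of the two before it).
Third component: +12 each step; 46, 58, 70, 82, 94 → 106 → 118.
So the next two rows are h  53  106 and i  86  118.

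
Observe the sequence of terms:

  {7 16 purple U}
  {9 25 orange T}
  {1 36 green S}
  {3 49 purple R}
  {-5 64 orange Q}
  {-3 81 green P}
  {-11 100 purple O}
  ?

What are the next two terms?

First value: alternating steps +2, −8, +2, −8, …, so 7, 9, 1, 3, -5, -3, -11 → -9 → -17.
For the second value, perfect squares: 4², 5², 6², …: 16, 25, 36, 49, 64, 81, 100 → 121 → 144.
Colour goes purple, orange, green, purple, orange, green, purple → orange → green (repeats purple → orange → green).
For the letter, letters move back 1 place in the alphabet: U, T, S, R, Q, P, O → N → M.
Putting the parts together: {-9 121 orange N} and then {-17 144 green M}.

{-9 121 orange N}, {-17 144 green M}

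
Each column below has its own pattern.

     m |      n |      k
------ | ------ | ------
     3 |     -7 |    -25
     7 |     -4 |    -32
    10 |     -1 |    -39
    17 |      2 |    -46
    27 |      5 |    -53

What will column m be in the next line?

Column m goes 3, 7, 10, 17, 27 → 44 (each term is the sum of the two before it).

44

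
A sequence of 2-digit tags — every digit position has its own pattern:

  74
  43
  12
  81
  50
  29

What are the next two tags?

98, 67

First digit goes 7, 4, 1, 8, 5, 2 → 9 → 6 (−3 each step, mod 10).
For the second digit, −1 each step, mod 10: 4, 3, 2, 1, 0, 9 → 8 → 7.
Putting the parts together: 98 and then 67.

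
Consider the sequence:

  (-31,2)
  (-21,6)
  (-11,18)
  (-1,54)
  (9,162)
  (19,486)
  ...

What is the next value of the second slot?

1458

First slot: +10 each step; -31, -21, -11, -1, 9, 19 → 29.
Second slot goes 2, 6, 18, 54, 162, 486 → 1458 (×3 each step).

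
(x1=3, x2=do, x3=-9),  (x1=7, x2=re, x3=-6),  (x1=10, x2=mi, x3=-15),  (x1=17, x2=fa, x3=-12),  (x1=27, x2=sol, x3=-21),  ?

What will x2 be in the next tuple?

la

X2: runs through the solfège scale do→ti, so do, re, mi, fa, sol → la.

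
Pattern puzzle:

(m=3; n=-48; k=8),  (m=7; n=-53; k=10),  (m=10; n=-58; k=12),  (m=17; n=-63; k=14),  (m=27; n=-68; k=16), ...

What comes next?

(m=44; n=-73; k=18)

M goes 3, 7, 10, 17, 27 → 44 (each term is the sum of the two before it).
N: -48, -53, -58, -63, -68 → -73 (−5 each step).
K: 8, 10, 12, 14, 16 → 18 (+2 each step).
So the next term is (m=44; n=-73; k=18).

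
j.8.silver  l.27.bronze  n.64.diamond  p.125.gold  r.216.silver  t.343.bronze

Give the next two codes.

v.512.diamond then x.729.gold

Letter: letters move forward 2 places in the alphabet, so j, l, n, p, r, t → v → x.
For the second component, perfect cubes: 2³, 3³, 4³, …: 8, 27, 64, 125, 216, 343 → 512 → 729.
Rank: repeats silver → bronze → diamond → gold, so silver, bronze, diamond, gold, silver, bronze → diamond → gold.
Putting the parts together: v.512.diamond and then x.729.gold.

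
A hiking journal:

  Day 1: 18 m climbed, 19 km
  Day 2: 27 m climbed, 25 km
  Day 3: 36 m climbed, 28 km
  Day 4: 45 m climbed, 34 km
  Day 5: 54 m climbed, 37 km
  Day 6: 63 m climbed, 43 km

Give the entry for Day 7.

M climbed: 18, 27, 36, 45, 54, 63 → 72 (+9 each step).
Km: 19, 25, 28, 34, 37, 43 → 46 (alternating steps +6, +3, +6, +3, …).
So the next row is 72 m climbed, 46 km.

72 m climbed, 46 km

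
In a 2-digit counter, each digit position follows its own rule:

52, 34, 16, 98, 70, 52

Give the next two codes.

For the first digit, −2 each step, mod 10: 5, 3, 1, 9, 7, 5 → 3 → 1.
Second digit — +2 each step, mod 10: 2, 4, 6, 8, 0, 2 → 4 → 6.
Putting the parts together: 34 and then 16.

34, 16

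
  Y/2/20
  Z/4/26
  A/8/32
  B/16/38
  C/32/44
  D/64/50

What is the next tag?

Letter — letters move forward 1 place in the alphabet, wrapping Z→A: Y, Z, A, B, C, D → E.
Second component goes 2, 4, 8, 16, 32, 64 → 128 (×2 each step).
Third component — +6 each step: 20, 26, 32, 38, 44, 50 → 56.
So the next tag is E/128/56.

E/128/56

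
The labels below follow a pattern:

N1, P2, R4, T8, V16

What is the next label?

X32

Letter goes N, P, R, T, V → X (letters move forward 2 places in the alphabet).
Second component: 1, 2, 4, 8, 16 → 32 (×2 each step).
Putting it together: X32.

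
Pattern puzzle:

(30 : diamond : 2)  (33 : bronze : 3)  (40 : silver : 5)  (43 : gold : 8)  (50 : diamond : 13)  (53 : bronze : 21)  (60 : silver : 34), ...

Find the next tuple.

(63 : gold : 55)

First entry: alternating steps +3, +7, +3, +7, …; 30, 33, 40, 43, 50, 53, 60 → 63.
Rank — repeats diamond → bronze → silver → gold: diamond, bronze, silver, gold, diamond, bronze, silver → gold.
For the third entry, each term is the sum of the two before it: 2, 3, 5, 8, 13, 21, 34 → 55.
Combining the parts gives (63 : gold : 55).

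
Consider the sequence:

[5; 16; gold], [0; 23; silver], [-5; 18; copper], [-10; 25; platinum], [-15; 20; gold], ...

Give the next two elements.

First part — −5 each step: 5, 0, -5, -10, -15 → -20 → -25.
For the second part, alternating steps +7, −5, +7, −5, …: 16, 23, 18, 25, 20 → 27 → 22.
Metal: repeats gold → silver → copper → platinum, so gold, silver, copper, platinum, gold → silver → copper.
Putting the parts together: [-20; 27; silver] and then [-25; 22; copper].

[-20; 27; silver], [-25; 22; copper]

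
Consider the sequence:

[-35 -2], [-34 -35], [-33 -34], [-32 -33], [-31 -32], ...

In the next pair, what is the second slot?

First slot goes -35, -34, -33, -32, -31 → -30 (+1 each step).
Second slot: always the previous value of the first slot, so -2, -35, -34, -33, -32 → -31.

-31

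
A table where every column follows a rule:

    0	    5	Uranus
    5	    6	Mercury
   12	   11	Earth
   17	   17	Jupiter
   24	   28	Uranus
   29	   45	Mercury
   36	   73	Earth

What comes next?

41  118  Jupiter

For the first component, alternating steps +5, +7, +5, +7, …: 0, 5, 12, 17, 24, 29, 36 → 41.
Second component — each term is the sum of the two before it: 5, 6, 11, 17, 28, 45, 73 → 118.
Planet — repeats Uranus → Mercury → Earth → Jupiter: Uranus, Mercury, Earth, Jupiter, Uranus, Mercury, Earth → Jupiter.
Combining the parts gives 41  118  Jupiter.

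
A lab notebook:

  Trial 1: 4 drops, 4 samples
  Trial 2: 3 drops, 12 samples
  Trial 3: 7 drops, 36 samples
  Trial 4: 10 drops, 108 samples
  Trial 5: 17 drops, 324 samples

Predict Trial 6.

Drops: 4, 3, 7, 10, 17 → 27 (each term is the sum of the two before it).
Samples: 4, 12, 36, 108, 324 → 972 (×3 each step).
Combining the parts gives 27 drops, 972 samples.

27 drops, 972 samples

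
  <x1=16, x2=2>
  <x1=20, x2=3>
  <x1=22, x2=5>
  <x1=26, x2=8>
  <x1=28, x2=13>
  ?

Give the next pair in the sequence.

<x1=32, x2=21>

X1: alternating steps +4, +2, +4, +2, …; 16, 20, 22, 26, 28 → 32.
X2 — each term is the sum of the two before it: 2, 3, 5, 8, 13 → 21.
Combining the parts gives <x1=32, x2=21>.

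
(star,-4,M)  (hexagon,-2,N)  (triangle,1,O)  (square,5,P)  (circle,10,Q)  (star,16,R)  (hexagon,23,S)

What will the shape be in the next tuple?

For the shape, repeats star → hexagon → triangle → square → circle: star, hexagon, triangle, square, circle, star, hexagon → triangle.
Second slot: differences are 2, 3, 4, … (increasing by 1 each time), so -4, -2, 1, 5, 10, 16, 23 → 31.
Letter goes M, N, O, P, Q, R, S → T (letters move forward 1 place in the alphabet).

triangle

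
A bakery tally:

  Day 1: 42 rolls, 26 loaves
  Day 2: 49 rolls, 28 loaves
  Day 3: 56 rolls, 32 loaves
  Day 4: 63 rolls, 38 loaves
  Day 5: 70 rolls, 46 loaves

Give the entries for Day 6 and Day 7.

Rolls — +7 each step: 42, 49, 56, 63, 70 → 77 → 84.
Loaves: differences are 2, 4, 6, … (increasing by 2 each time); 26, 28, 32, 38, 46 → 56 → 68.
Putting the parts together: 77 rolls, 56 loaves and then 84 rolls, 68 loaves.

77 rolls, 56 loaves; 84 rolls, 68 loaves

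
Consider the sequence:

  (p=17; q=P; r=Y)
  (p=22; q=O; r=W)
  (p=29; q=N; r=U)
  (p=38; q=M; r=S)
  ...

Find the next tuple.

P: 17, 22, 29, 38 → 49 (differences are 5, 7, 9, … (increasing by 2 each time)).
For the q, letters move back 1 place in the alphabet: P, O, N, M → L.
R — letters move back 2 places in the alphabet: Y, W, U, S → Q.
Putting it together: (p=49; q=L; r=Q).

(p=49; q=L; r=Q)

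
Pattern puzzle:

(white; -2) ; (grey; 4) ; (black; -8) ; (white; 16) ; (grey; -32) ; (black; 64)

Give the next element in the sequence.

Shade: repeats white → grey → black; white, grey, black, white, grey, black → white.
Second coordinate: ×(-2) each step; -2, 4, -8, 16, -32, 64 → -128.
Putting it together: (white; -128).

(white; -128)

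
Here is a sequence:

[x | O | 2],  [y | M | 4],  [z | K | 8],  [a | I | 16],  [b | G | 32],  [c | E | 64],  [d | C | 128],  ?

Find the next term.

First letter: x, y, z, a, b, c, d → e (letters move forward 1 place in the alphabet, wrapping Z→A).
Second letter goes O, M, K, I, G, E, C → A (letters move back 2 places in the alphabet).
Third part goes 2, 4, 8, 16, 32, 64, 128 → 256 (×2 each step).
Combining the parts gives [e | A | 256].

[e | A | 256]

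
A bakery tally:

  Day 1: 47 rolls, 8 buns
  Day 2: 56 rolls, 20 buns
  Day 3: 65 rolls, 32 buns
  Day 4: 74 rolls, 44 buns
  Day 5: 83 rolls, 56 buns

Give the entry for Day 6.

92 rolls, 68 buns

Rolls goes 47, 56, 65, 74, 83 → 92 (+9 each step).
Buns: +12 each step, so 8, 20, 32, 44, 56 → 68.
Putting it together: 92 rolls, 68 buns.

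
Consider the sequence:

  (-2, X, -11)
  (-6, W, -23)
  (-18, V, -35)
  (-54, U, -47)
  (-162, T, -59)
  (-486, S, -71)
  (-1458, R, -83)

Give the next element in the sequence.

First value: ×3 each step; -2, -6, -18, -54, -162, -486, -1458 → -4374.
Letter — letters move back 1 place in the alphabet: X, W, V, U, T, S, R → Q.
Third value — −12 each step: -11, -23, -35, -47, -59, -71, -83 → -95.
So the next element is (-4374, Q, -95).

(-4374, Q, -95)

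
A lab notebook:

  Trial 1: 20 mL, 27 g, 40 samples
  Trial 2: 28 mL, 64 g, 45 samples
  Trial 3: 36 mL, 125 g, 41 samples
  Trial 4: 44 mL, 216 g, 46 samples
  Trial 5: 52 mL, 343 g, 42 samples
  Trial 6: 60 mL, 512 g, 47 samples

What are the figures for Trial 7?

68 mL, 729 g, 43 samples

ML: +8 each step; 20, 28, 36, 44, 52, 60 → 68.
G goes 27, 64, 125, 216, 343, 512 → 729 (perfect cubes: 3³, 4³, 5³, …).
For the samples, alternating steps +5, −4, +5, −4, …: 40, 45, 41, 46, 42, 47 → 43.
Putting it together: 68 mL, 729 g, 43 samples.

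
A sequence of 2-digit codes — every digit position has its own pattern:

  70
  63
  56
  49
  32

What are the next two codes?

25 then 18

First digit: −1 each step, mod 10; 7, 6, 5, 4, 3 → 2 → 1.
Second digit: +3 each step, mod 10, so 0, 3, 6, 9, 2 → 5 → 8.
Putting the parts together: 25 and then 18.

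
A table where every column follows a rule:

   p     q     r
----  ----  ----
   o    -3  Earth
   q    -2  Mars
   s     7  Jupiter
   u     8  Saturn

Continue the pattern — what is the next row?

Column p — letters move forward 2 places in the alphabet: o, q, s, u → w.
Column q goes -3, -2, 7, 8 → 17 (alternating steps +1, +9, +1, +9, …).
Column r: runs through the planets Mercury→Neptune, so Earth, Mars, Jupiter, Saturn → Uranus.
Combining the parts gives w  17  Uranus.

w  17  Uranus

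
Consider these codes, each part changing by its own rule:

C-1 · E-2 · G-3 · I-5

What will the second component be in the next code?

8

Second component: each term is the sum of the two before it, so 1, 2, 3, 5 → 8.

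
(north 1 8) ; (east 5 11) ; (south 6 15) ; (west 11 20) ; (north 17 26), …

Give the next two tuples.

Direction — repeats north → east → south → west: north, east, south, west, north → east → south.
Second coordinate goes 1, 5, 6, 11, 17 → 28 → 45 (each term is the sum of the two before it).
For the third coordinate, differences are 3, 4, 5, … (increasing by 1 each time): 8, 11, 15, 20, 26 → 33 → 41.
Putting the parts together: (east 28 33) and then (south 45 41).

(east 28 33), (south 45 41)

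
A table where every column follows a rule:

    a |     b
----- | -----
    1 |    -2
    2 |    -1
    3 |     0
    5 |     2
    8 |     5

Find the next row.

13  10

Column a goes 1, 2, 3, 5, 8 → 13 (each term is the sum of the two before it).
Column b goes -2, -1, 0, 2, 5 → 10 (always 3 less than the column a).
Putting it together: 13  10.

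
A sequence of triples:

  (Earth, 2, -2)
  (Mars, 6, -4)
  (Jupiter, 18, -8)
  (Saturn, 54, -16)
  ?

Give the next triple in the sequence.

Planet: runs through the planets Mercury→Neptune; Earth, Mars, Jupiter, Saturn → Uranus.
Second component goes 2, 6, 18, 54 → 162 (×3 each step).
Third component: ×2 each step, so -2, -4, -8, -16 → -32.
So the next triple is (Uranus, 162, -32).

(Uranus, 162, -32)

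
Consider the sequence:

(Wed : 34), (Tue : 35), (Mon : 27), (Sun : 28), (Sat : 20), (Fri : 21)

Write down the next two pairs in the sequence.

(Thu : 13), (Wed : 14)

Day goes Wed, Tue, Mon, Sun, Sat, Fri → Thu → Wed (runs backward through the weekdays Mon→Sun).
Second entry: alternating steps +1, −8, +1, −8, …; 34, 35, 27, 28, 20, 21 → 13 → 14.
Putting the parts together: (Thu : 13) and then (Wed : 14).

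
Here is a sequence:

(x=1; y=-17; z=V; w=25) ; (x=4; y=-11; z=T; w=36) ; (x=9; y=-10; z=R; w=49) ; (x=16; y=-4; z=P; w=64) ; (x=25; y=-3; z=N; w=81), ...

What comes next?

(x=36; y=3; z=L; w=100)

X: perfect squares: 1², 2², 3², …; 1, 4, 9, 16, 25 → 36.
Y: -17, -11, -10, -4, -3 → 3 (alternating steps +6, +1, +6, +1, …).
Z: letters move back 2 places in the alphabet, so V, T, R, P, N → L.
W: perfect squares: 5², 6², 7², …, so 25, 36, 49, 64, 81 → 100.
Combining the parts gives (x=36; y=3; z=L; w=100).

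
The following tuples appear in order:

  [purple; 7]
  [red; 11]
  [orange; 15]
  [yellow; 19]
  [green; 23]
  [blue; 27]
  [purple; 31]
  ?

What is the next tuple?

[red; 35]

Colour goes purple, red, orange, yellow, green, blue, purple → red (repeats purple → red → orange → yellow → green → blue).
Second component — +4 each step: 7, 11, 15, 19, 23, 27, 31 → 35.
Combining the parts gives [red; 35].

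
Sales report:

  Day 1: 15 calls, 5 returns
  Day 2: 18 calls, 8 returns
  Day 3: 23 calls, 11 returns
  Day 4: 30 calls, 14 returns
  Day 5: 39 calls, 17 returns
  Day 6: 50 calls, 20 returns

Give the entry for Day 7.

63 calls, 23 returns

Calls goes 15, 18, 23, 30, 39, 50 → 63 (differences are 3, 5, 7, … (increasing by 2 each time)).
For the returns, +3 each step: 5, 8, 11, 14, 17, 20 → 23.
Combining the parts gives 63 calls, 23 returns.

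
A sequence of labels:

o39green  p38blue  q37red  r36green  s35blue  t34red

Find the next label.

Letter: o, p, q, r, s, t → u (letters move forward 1 place in the alphabet).
For the second component, −1 each step: 39, 38, 37, 36, 35, 34 → 33.
For the colour, repeats green → blue → red: green, blue, red, green, blue, red → green.
Putting it together: u33green.

u33green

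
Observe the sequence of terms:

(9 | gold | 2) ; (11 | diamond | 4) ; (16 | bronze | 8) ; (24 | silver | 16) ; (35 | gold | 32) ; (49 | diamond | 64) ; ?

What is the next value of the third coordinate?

128

Third coordinate — ×2 each step: 2, 4, 8, 16, 32, 64 → 128.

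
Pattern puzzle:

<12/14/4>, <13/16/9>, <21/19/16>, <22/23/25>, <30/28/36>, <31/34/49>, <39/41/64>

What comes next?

First coordinate: alternating steps +1, +8, +1, +8, …; 12, 13, 21, 22, 30, 31, 39 → 40.
Second coordinate goes 14, 16, 19, 23, 28, 34, 41 → 49 (differences are 2, 3, 4, … (increasing by 1 each time)).
Third coordinate goes 4, 9, 16, 25, 36, 49, 64 → 81 (perfect squares: 2², 3², 4², …).
Combining the parts gives <40/49/81>.

<40/49/81>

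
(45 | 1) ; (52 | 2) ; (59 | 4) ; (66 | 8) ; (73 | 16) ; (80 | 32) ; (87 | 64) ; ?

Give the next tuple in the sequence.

First coordinate: +7 each step; 45, 52, 59, 66, 73, 80, 87 → 94.
Second coordinate: ×2 each step; 1, 2, 4, 8, 16, 32, 64 → 128.
So the next tuple is (94 | 128).

(94 | 128)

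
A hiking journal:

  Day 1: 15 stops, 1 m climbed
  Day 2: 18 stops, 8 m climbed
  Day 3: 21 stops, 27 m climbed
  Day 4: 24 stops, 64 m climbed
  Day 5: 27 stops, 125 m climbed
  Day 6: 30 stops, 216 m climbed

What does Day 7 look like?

Stops — +3 each step: 15, 18, 21, 24, 27, 30 → 33.
M climbed: 1, 8, 27, 64, 125, 216 → 343 (perfect cubes: 1³, 2³, 3³, …).
Putting it together: 33 stops, 343 m climbed.

33 stops, 343 m climbed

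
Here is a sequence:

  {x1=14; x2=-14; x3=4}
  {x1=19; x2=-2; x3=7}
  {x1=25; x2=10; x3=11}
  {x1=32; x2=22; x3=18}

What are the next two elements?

{x1=40; x2=34; x3=29}, {x1=49; x2=46; x3=47}

X1: differences are 5, 6, 7, … (increasing by 1 each time), so 14, 19, 25, 32 → 40 → 49.
X2 goes -14, -2, 10, 22 → 34 → 46 (+12 each step).
X3: each term is the sum of the two before it, so 4, 7, 11, 18 → 29 → 47.
Putting the parts together: {x1=40; x2=34; x3=29} and then {x1=49; x2=46; x3=47}.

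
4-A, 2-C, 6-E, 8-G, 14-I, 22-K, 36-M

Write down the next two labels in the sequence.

First component — each term is the sum of the two before it: 4, 2, 6, 8, 14, 22, 36 → 58 → 94.
Letter: letters move forward 2 places in the alphabet; A, C, E, G, I, K, M → O → Q.
So the next two labels are 58-O and 94-Q.

58-O then 94-Q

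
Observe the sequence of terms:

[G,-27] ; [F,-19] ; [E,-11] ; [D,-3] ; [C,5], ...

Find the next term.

[B,13]

Letter goes G, F, E, D, C → B (letters move back 1 place in the alphabet).
For the second component, +8 each step: -27, -19, -11, -3, 5 → 13.
Combining the parts gives [B,13].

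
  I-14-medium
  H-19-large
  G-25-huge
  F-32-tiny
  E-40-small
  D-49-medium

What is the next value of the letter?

For the letter, letters move back 1 place in the alphabet: I, H, G, F, E, D → C.
For the second component, differences are 5, 6, 7, … (increasing by 1 each time): 14, 19, 25, 32, 40, 49 → 59.
Size — repeats medium → large → huge → tiny → small: medium, large, huge, tiny, small, medium → large.

C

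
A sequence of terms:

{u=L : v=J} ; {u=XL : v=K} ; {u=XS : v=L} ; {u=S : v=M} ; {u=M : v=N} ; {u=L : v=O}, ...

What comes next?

{u=XL : v=P}

For the u, repeats L → XL → XS → S → M: L, XL, XS, S, M, L → XL.
V: J, K, L, M, N, O → P (letters move forward 1 place in the alphabet).
Putting it together: {u=XL : v=P}.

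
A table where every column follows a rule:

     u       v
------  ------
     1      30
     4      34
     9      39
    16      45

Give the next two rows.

25  52; 36  60

Column u: perfect squares: 1², 2², 3², …; 1, 4, 9, 16 → 25 → 36.
Column v: 30, 34, 39, 45 → 52 → 60 (differences are 4, 5, 6, … (increasing by 1 each time)).
Putting the parts together: 25  52 and then 36  60.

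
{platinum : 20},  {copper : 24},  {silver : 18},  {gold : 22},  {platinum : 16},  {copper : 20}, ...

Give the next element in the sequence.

Metal goes platinum, copper, silver, gold, platinum, copper → silver (repeats platinum → copper → silver → gold).
Second slot goes 20, 24, 18, 22, 16, 20 → 14 (alternating steps +4, −6, +4, −6, …).
Putting it together: {silver : 14}.

{silver : 14}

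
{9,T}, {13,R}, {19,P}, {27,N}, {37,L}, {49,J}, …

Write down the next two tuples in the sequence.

{63,H}, {79,F}

First value: differences are 4, 6, 8, … (increasing by 2 each time); 9, 13, 19, 27, 37, 49 → 63 → 79.
Letter — letters move back 2 places in the alphabet: T, R, P, N, L, J → H → F.
So the next two tuples are {63,H} and {79,F}.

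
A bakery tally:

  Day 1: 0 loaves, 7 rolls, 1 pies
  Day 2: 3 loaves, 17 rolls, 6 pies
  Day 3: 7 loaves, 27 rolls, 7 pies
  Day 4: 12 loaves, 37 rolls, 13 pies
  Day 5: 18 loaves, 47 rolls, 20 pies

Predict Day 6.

25 loaves, 57 rolls, 33 pies

Loaves: differences are 3, 4, 5, … (increasing by 1 each time), so 0, 3, 7, 12, 18 → 25.
Rolls: +10 each step, so 7, 17, 27, 37, 47 → 57.
Pies: each term is the sum of the two before it; 1, 6, 7, 13, 20 → 33.
Combining the parts gives 25 loaves, 57 rolls, 33 pies.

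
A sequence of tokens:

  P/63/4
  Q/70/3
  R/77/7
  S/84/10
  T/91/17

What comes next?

U/98/27

Letter — letters move forward 1 place in the alphabet: P, Q, R, S, T → U.
Second component: +7 each step, so 63, 70, 77, 84, 91 → 98.
Third component goes 4, 3, 7, 10, 17 → 27 (each term is the sum of the two before it).
Combining the parts gives U/98/27.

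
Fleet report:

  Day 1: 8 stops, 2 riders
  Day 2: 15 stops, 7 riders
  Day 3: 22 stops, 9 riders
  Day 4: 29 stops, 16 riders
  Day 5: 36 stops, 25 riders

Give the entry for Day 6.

43 stops, 41 riders

For the stops, +7 each step: 8, 15, 22, 29, 36 → 43.
For the riders, each term is the sum of the two before it: 2, 7, 9, 16, 25 → 41.
Combining the parts gives 43 stops, 41 riders.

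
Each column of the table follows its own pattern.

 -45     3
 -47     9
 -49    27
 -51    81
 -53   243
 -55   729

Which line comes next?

First component: -45, -47, -49, -51, -53, -55 → -57 (−2 each step).
Second component goes 3, 9, 27, 81, 243, 729 → 2187 (×3 each step).
So the next line is -57  2187.

-57  2187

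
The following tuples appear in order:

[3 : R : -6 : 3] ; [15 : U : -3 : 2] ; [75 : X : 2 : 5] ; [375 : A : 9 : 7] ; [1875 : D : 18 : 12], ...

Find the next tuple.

First slot goes 3, 15, 75, 375, 1875 → 9375 (×5 each step).
Letter: letters move forward 3 places in the alphabet, wrapping Z→A; R, U, X, A, D → G.
Third slot: -6, -3, 2, 9, 18 → 29 (differences are 3, 5, 7, … (increasing by 2 each time)).
Fourth slot: each term is the sum of the two before it, so 3, 2, 5, 7, 12 → 19.
Putting it together: [9375 : G : 29 : 19].

[9375 : G : 29 : 19]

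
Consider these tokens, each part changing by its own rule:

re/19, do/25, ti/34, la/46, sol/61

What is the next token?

fa/79

Note: runs backward through the solfège scale do→ti; re, do, ti, la, sol → fa.
Second component goes 19, 25, 34, 46, 61 → 79 (differences are 6, 9, 12, … (increasing by 3 each time)).
Putting it together: fa/79.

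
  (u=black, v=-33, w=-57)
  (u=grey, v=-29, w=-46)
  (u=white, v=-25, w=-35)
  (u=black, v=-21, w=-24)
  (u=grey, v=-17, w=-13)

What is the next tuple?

(u=white, v=-13, w=-2)

U — repeats black → grey → white: black, grey, white, black, grey → white.
V goes -33, -29, -25, -21, -17 → -13 (+4 each step).
For the w, +11 each step: -57, -46, -35, -24, -13 → -2.
Putting it together: (u=white, v=-13, w=-2).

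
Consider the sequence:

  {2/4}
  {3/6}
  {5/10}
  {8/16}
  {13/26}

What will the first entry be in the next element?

First entry goes 2, 3, 5, 8, 13 → 21 (each term is the sum of the two before it).

21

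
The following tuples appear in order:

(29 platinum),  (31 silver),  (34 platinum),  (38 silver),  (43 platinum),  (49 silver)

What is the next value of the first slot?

56

First slot: differences are 2, 3, 4, … (increasing by 1 each time), so 29, 31, 34, 38, 43, 49 → 56.
Metal: platinum, silver, platinum, silver, platinum, silver → platinum (alternates platinum ↔ silver).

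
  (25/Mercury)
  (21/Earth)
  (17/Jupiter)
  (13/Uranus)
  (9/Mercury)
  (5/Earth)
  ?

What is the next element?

(1/Jupiter)

First coordinate: −4 each step, so 25, 21, 17, 13, 9, 5 → 1.
Planet: repeats Mercury → Earth → Jupiter → Uranus, so Mercury, Earth, Jupiter, Uranus, Mercury, Earth → Jupiter.
So the next element is (1/Jupiter).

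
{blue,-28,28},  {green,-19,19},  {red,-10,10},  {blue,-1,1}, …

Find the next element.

Colour goes blue, green, red, blue → green (repeats blue → green → red).
Second value: +9 each step; -28, -19, -10, -1 → 8.
Third value: always the negative of the second value; 28, 19, 10, 1 → -8.
Putting it together: {green,8,-8}.

{green,8,-8}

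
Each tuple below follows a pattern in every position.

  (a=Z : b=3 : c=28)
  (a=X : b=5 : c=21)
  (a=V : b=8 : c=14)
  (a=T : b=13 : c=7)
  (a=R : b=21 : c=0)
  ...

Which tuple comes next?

(a=P : b=34 : c=-7)

A: Z, X, V, T, R → P (letters move back 2 places in the alphabet).
For the b, each term is the sum of the two before it: 3, 5, 8, 13, 21 → 34.
C: −7 each step, so 28, 21, 14, 7, 0 → -7.
Combining the parts gives (a=P : b=34 : c=-7).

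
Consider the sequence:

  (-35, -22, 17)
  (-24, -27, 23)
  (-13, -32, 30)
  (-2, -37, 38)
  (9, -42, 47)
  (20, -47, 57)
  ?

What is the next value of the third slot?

First slot: +11 each step, so -35, -24, -13, -2, 9, 20 → 31.
Second slot: −5 each step; -22, -27, -32, -37, -42, -47 → -52.
Third slot: differences are 6, 7, 8, … (increasing by 1 each time), so 17, 23, 30, 38, 47, 57 → 68.

68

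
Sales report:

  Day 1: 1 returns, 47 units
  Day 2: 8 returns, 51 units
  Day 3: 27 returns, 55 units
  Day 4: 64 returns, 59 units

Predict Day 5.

125 returns, 63 units

Returns goes 1, 8, 27, 64 → 125 (perfect cubes: 1³, 2³, 3³, …).
Units: +4 each step; 47, 51, 55, 59 → 63.
Putting it together: 125 returns, 63 units.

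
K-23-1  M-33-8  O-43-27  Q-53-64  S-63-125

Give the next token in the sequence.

For the letter, letters move forward 2 places in the alphabet: K, M, O, Q, S → U.
Second component: +10 each step; 23, 33, 43, 53, 63 → 73.
Third component: perfect cubes: 1³, 2³, 3³, …; 1, 8, 27, 64, 125 → 216.
So the next token is U-73-216.

U-73-216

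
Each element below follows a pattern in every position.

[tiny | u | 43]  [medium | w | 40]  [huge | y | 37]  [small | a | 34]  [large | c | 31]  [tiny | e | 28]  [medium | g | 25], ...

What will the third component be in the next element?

Size: tiny, medium, huge, small, large, tiny, medium → huge (repeats tiny → medium → huge → small → large).
Letter goes u, w, y, a, c, e, g → i (letters move forward 2 places in the alphabet, wrapping Z→A).
Third component: 43, 40, 37, 34, 31, 28, 25 → 22 (−3 each step).

22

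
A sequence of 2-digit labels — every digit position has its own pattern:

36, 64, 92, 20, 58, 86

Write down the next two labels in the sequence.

14, 42

First digit — +3 each step, mod 10: 3, 6, 9, 2, 5, 8 → 1 → 4.
For the second digit, −2 each step, mod 10: 6, 4, 2, 0, 8, 6 → 4 → 2.
Putting the parts together: 14 and then 42.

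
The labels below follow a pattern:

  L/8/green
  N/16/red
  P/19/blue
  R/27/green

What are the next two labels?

T/30/red, V/38/blue

Letter: letters move forward 2 places in the alphabet, so L, N, P, R → T → V.
Second component: 8, 16, 19, 27 → 30 → 38 (alternating steps +8, +3, +8, +3, …).
Colour goes green, red, blue, green → red → blue (repeats green → red → blue).
Putting the parts together: T/30/red and then V/38/blue.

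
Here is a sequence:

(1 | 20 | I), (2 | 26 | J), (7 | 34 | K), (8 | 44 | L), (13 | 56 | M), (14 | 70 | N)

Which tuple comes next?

(19 | 86 | O)

First component: alternating steps +1, +5, +1, +5, …, so 1, 2, 7, 8, 13, 14 → 19.
Second component: differences are 6, 8, 10, … (increasing by 2 each time), so 20, 26, 34, 44, 56, 70 → 86.
Letter: I, J, K, L, M, N → O (letters move forward 1 place in the alphabet).
Combining the parts gives (19 | 86 | O).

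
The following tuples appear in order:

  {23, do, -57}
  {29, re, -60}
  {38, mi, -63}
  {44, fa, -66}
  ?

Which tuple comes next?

{53, sol, -69}

First component: alternating steps +6, +9, +6, +9, …; 23, 29, 38, 44 → 53.
Note goes do, re, mi, fa → sol (runs through the solfège scale do→ti).
For the third component, −3 each step: -57, -60, -63, -66 → -69.
So the next tuple is {53, sol, -69}.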